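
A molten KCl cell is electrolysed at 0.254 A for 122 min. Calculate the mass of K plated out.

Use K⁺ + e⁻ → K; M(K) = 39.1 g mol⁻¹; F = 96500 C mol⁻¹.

0.753 g

Q = I·t = 0.2540 A × 7320.0 s = 1859 C.
n(e⁻) = Q/F = 1859 / 96500 = 0.01927 mol.
K⁺ + e⁻ → K, so n(K) = n(e⁻)/1 = 0.01927 mol.
m = n·M = 0.01927 × 39.1 = 0.753 g.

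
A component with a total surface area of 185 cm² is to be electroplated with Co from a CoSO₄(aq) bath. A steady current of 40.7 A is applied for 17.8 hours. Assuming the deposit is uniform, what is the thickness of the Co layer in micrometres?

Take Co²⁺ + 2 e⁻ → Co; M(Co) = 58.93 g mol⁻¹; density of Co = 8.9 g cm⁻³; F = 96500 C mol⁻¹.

Q = I·t = 40.70 × 64080 = 2608000 C; n(e⁻) = 27.03 mol.
n(Co) = n(e⁻)/2 = 13.51 mol, so m = 13.51 × 58.93 = 796.3 g.
Volume = m/ρ = 796.3 / 8.9 = 89.48 cm³.
Thickness = V/A = 89.48 / 185 = 0.484 cm = 4840 μm.

4840 μm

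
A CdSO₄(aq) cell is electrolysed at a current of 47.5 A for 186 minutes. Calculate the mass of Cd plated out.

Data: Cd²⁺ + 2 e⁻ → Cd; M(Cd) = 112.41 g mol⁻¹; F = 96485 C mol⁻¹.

309 g

Q = I·t = 47.50 A × 11160 s = 530100 C.
n(e⁻) = Q/F = 530100 / 96485 = 5.494 mol.
Cd²⁺ + 2 e⁻ → Cd, so n(Cd) = n(e⁻)/2 = 2.747 mol.
m = n·M = 2.747 × 112.41 = 309 g.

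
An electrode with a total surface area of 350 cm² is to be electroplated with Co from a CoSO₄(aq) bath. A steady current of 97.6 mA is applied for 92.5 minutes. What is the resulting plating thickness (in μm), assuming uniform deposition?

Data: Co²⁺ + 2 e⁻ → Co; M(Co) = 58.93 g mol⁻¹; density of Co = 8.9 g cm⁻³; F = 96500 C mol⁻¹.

0.531 μm

Q = I·t = 0.09760 × 5550.0 = 541.7 C; n(e⁻) = 0.005613 mol.
n(Co) = n(e⁻)/2 = 0.002807 mol, so m = 0.002807 × 58.93 = 0.1654 g.
Volume = m/ρ = 0.1654 / 8.9 = 0.01858 cm³.
Thickness = V/A = 0.01858 / 350 = 5.31 × 10⁻⁵ cm = 0.531 μm.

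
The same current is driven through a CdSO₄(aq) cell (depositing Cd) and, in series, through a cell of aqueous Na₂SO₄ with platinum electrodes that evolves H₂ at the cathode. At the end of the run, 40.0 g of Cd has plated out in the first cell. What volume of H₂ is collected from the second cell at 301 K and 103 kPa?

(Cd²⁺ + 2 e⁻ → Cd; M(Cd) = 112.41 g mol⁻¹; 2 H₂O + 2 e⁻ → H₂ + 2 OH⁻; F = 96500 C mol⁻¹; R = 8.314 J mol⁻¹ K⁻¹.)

8.65 L

n(Cd) = 40.0 / 112.41 = 0.3558 mol, so n(e⁻) = 2 × 0.3558 = 0.7117 mol.
The cells are in series, so the same 0.7117 mol of electrons passes through the second cell.
2 H₂O + 2 e⁻ → H₂ + 2 OH⁻ — 2 mol e⁻ per mol H₂, so n(H₂) = 0.7117/2 = 0.3558 mol.
V = nRT/P = (0.3558 × 8.314 × 301) / (103 × 10³) = 0.00865 m³ = 8.65 L.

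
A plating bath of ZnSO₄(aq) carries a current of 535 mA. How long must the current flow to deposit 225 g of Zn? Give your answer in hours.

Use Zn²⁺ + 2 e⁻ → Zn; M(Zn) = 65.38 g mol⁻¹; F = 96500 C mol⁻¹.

n(Zn) = m/M = 225 / 65.38 = 3.441 mol.
Each Zn atom requires 2 electrons, so n(e⁻) = 2 × 3.441 = 6.883 mol.
Q = n(e⁻)·F = 6.883 × 96500 = 664200 C.
t = Q/I = 664200 / 0.5350 A = 1241000 s = 345 h.

345 h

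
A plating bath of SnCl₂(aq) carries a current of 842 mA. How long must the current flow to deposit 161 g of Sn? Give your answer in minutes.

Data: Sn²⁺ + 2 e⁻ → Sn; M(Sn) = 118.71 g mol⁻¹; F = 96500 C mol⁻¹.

5180 min

n(Sn) = m/M = 161 / 118.71 = 1.356 mol.
Each Sn atom requires 2 electrons, so n(e⁻) = 2 × 1.356 = 2.712 mol.
Q = n(e⁻)·F = 2.712 × 96500 = 261800 C.
t = Q/I = 261800 / 0.8420 A = 310900 s = 5180 min.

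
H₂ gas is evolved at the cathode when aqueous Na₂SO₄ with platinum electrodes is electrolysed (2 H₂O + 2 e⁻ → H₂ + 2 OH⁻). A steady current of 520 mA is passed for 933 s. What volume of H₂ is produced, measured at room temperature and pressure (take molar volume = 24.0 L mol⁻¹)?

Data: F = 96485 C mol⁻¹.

Q = I·t = 0.5200 A × 933.00 s = 485.2 C.
n(e⁻) = Q/F = 485.2 / 96485 = 0.005028 mol.
2 electrons are transferred per H₂ molecule, so n(H₂) = 0.005028 / 2 = 0.002514 mol.
V = n × V_m = 0.002514 × 24.0 = 0.0603 L.

0.0603 L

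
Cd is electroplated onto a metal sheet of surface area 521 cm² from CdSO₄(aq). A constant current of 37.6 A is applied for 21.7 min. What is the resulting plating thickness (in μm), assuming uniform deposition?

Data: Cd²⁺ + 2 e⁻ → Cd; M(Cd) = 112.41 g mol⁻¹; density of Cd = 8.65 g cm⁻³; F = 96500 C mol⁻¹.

Q = I·t = 37.60 × 1302.0 = 48960 C; n(e⁻) = 0.5073 mol.
n(Cd) = n(e⁻)/2 = 0.2537 mol, so m = 0.2537 × 112.41 = 28.51 g.
Volume = m/ρ = 28.51 / 8.65 = 3.296 cm³.
Thickness = V/A = 3.296 / 521 = 0.00633 cm = 63.3 μm.

63.3 μm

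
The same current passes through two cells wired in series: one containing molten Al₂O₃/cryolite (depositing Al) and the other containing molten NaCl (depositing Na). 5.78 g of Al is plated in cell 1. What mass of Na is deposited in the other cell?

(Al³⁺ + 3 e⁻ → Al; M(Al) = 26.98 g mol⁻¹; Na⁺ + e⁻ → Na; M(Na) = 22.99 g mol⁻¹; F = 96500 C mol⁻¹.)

14.8 g

n(Al) = 5.78 / 26.98 = 0.2142 mol.
Since Al³⁺ + 3 e⁻ → Al, n(e⁻) passed = 3 × 0.2142 = 0.6427 mol.
Cells in series carry the same charge, so the same 0.6427 mol of electrons passes through cell 2.
Na⁺ + e⁻ → Na, so n(Na) = 0.6427 / 1 = 0.6427 mol.
m(Na) = 0.6427 × 22.99 = 14.8 g.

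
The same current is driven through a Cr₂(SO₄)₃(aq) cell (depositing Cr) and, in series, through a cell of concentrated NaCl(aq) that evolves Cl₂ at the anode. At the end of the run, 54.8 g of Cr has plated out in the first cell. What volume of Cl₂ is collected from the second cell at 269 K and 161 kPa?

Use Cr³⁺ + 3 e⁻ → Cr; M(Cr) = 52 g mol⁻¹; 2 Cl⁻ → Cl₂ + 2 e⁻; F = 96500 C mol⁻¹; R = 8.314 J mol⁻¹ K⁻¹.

n(Cr) = 54.8 / 52 = 1.054 mol, so n(e⁻) = 3 × 1.054 = 3.162 mol.
The cells are in series, so the same 3.162 mol of electrons passes through the second cell.
2 Cl⁻ → Cl₂ + 2 e⁻ — 2 mol e⁻ per mol Cl₂, so n(Cl₂) = 3.162/2 = 1.581 mol.
V = nRT/P = (1.581 × 8.314 × 269) / (161 × 10³) = 0.0220 m³ = 22.0 L.

22.0 L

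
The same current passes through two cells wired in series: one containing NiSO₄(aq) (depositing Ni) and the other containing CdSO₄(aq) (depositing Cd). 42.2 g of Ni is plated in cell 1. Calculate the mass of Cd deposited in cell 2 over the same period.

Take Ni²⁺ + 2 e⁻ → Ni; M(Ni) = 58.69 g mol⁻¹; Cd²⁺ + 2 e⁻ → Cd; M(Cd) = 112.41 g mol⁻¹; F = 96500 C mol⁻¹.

80.8 g

n(Ni) = 42.2 / 58.69 = 0.7190 mol.
Since Ni²⁺ + 2 e⁻ → Ni, n(e⁻) passed = 2 × 0.7190 = 1.438 mol.
Cells in series carry the same charge, so the same 1.438 mol of electrons passes through cell 2.
Cd²⁺ + 2 e⁻ → Cd, so n(Cd) = 1.438 / 2 = 0.7190 mol.
m(Cd) = 0.7190 × 112.41 = 80.8 g.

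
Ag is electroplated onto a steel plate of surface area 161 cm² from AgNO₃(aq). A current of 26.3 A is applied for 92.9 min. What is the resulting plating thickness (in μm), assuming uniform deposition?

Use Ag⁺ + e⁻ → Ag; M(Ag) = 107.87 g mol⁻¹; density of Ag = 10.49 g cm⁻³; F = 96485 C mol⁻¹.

970 μm

Q = I·t = 26.30 × 5574.0 = 146600 C; n(e⁻) = 1.519 mol.
n(Ag) = n(e⁻)/1 = 1.519 mol, so m = 1.519 × 107.87 = 163.9 g.
Volume = m/ρ = 163.9 / 10.49 = 15.62 cm³.
Thickness = V/A = 15.62 / 161 = 0.0970 cm = 970 μm.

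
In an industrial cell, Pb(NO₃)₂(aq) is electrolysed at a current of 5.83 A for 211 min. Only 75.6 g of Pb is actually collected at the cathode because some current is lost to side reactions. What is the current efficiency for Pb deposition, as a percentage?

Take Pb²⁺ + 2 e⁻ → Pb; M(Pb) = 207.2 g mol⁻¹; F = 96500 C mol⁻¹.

Q = I·t = 5.830 × 12660 = 73810 C; n(e⁻) = 73810/96500 = 0.7648 mol.
Theoretical n(Pb) = n(e⁻)/2 = 0.3824 mol, i.e. m_theo = 0.3824 × 207.2 = 79.24 g.
Efficiency = m_actual / m_theo = 75.6 / 79.24 = 95.4 %.

95.4 %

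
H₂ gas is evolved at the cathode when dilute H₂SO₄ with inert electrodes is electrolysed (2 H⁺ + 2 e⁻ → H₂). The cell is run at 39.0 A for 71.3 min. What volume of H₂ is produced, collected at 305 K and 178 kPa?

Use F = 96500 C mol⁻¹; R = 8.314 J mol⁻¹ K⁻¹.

12.3 L

Q = I·t = 39.00 A × 4278.0 s = 166800 C.
n(e⁻) = Q/F = 166800 / 96500 = 1.729 mol.
2 electrons are transferred per H₂ molecule, so n(H₂) = 1.729 / 2 = 0.8645 mol.
V = nRT/P = (0.8645 × 8.314 × 305) / (178 × 10³ Pa) = 0.0123 m³ = 12.3 L.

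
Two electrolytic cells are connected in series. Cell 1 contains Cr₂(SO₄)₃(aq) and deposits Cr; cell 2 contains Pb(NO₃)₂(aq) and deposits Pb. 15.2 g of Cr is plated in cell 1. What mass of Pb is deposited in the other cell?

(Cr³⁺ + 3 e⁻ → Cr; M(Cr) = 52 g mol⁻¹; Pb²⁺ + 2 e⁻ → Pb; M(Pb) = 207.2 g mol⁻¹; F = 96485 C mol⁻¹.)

n(Cr) = 15.2 / 52 = 0.2923 mol.
Since Cr³⁺ + 3 e⁻ → Cr, n(e⁻) passed = 3 × 0.2923 = 0.8769 mol.
Cells in series carry the same charge, so the same 0.8769 mol of electrons passes through cell 2.
Pb²⁺ + 2 e⁻ → Pb, so n(Pb) = 0.8769 / 2 = 0.4385 mol.
m(Pb) = 0.4385 × 207.2 = 90.8 g.

90.8 g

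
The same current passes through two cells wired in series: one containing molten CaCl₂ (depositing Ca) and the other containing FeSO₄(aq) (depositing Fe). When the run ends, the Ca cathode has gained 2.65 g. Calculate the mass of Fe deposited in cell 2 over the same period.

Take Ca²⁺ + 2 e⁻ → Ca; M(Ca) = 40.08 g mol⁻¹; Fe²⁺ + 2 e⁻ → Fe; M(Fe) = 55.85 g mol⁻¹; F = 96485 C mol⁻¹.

3.69 g

n(Ca) = 2.65 / 40.08 = 0.06612 mol.
Since Ca²⁺ + 2 e⁻ → Ca, n(e⁻) passed = 2 × 0.06612 = 0.1322 mol.
Cells in series carry the same charge, so the same 0.1322 mol of electrons passes through cell 2.
Fe²⁺ + 2 e⁻ → Fe, so n(Fe) = 0.1322 / 2 = 0.06612 mol.
m(Fe) = 0.06612 × 55.85 = 3.69 g.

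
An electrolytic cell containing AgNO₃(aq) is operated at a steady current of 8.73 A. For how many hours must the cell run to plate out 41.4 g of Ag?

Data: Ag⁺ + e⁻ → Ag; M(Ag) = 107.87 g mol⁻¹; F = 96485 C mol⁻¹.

1.18 h

n(Ag) = m/M = 41.4 / 107.87 = 0.3838 mol.
Each Ag atom requires 1 electron, so n(e⁻) = 1 × 0.3838 = 0.3838 mol.
Q = n(e⁻)·F = 0.3838 × 96485 = 37030 C.
t = Q/I = 37030 / 8.730 A = 4242 s = 1.18 h.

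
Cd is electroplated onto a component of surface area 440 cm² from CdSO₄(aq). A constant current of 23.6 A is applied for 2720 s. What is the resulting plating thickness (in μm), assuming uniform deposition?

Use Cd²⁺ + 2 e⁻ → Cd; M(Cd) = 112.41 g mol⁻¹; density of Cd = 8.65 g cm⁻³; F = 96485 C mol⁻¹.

98.2 μm

Q = I·t = 23.60 × 2720.0 = 64190 C; n(e⁻) = 0.6653 mol.
n(Cd) = n(e⁻)/2 = 0.3327 mol, so m = 0.3327 × 112.41 = 37.39 g.
Volume = m/ρ = 37.39 / 8.65 = 4.323 cm³.
Thickness = V/A = 4.323 / 440 = 0.00982 cm = 98.2 μm.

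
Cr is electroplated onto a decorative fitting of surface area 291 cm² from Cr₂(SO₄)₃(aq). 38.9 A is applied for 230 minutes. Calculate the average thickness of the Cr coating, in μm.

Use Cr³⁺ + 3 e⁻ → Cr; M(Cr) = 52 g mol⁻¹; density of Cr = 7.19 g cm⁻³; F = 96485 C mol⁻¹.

Q = I·t = 38.90 × 13800 = 536800 C; n(e⁻) = 5.564 mol.
n(Cr) = n(e⁻)/3 = 1.855 mol, so m = 1.855 × 52 = 96.44 g.
Volume = m/ρ = 96.44 / 7.19 = 13.41 cm³.
Thickness = V/A = 13.41 / 291 = 0.0461 cm = 461 μm.

461 μm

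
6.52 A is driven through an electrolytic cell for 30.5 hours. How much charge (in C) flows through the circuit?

7.16 × 10⁵ C

Q = I·t = 6.520 A × 109800 s = 7.16 × 10⁵ C.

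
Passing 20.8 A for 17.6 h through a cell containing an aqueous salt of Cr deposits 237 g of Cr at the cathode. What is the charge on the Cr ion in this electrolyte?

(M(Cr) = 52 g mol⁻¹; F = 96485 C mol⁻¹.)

+3

Q = I·t = 20.80 A × 63360 s = 1318000 C, so n(e⁻) = 1318000/96485 = 13.66 mol.
n(Cr) deposited = 237 / 52 = 4.558 mol.
Electrons per atom = n(e⁻)/n(Cr) = 13.66 / 4.558 = 3.00 ≈ 3, so the ion is Cr³⁺.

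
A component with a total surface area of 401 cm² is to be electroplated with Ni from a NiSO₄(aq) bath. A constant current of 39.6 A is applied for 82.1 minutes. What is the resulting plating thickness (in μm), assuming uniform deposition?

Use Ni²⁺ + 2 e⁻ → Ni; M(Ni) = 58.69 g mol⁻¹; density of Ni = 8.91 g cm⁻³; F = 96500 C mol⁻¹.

Q = I·t = 39.60 × 4926.0 = 195100 C; n(e⁻) = 2.021 mol.
n(Ni) = n(e⁻)/2 = 1.011 mol, so m = 1.011 × 58.69 = 59.32 g.
Volume = m/ρ = 59.32 / 8.91 = 6.658 cm³.
Thickness = V/A = 6.658 / 401 = 0.0166 cm = 166 μm.

166 μm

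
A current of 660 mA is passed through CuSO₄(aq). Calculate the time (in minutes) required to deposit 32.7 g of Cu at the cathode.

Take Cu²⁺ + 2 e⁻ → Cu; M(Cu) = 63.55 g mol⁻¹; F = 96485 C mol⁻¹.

2510 min

n(Cu) = m/M = 32.7 / 63.55 = 0.5146 mol.
Each Cu atom requires 2 electrons, so n(e⁻) = 2 × 0.5146 = 1.029 mol.
Q = n(e⁻)·F = 1.029 × 96485 = 99290 C.
t = Q/I = 99290 / 0.6600 A = 150400 s = 2510 min.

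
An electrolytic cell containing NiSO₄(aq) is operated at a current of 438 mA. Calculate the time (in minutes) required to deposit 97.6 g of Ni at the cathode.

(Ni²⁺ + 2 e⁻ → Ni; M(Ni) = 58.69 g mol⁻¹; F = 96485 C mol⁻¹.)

12200 min

n(Ni) = m/M = 97.6 / 58.69 = 1.663 mol.
Each Ni atom requires 2 electrons, so n(e⁻) = 2 × 1.663 = 3.326 mol.
Q = n(e⁻)·F = 3.326 × 96485 = 320900 C.
t = Q/I = 320900 / 0.4380 A = 732700 s = 12200 min.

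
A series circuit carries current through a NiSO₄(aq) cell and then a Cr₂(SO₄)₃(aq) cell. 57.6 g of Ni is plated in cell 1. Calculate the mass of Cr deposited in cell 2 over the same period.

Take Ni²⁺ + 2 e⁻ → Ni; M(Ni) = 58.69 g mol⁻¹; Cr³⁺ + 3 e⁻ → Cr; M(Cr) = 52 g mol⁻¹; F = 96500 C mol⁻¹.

34.0 g

n(Ni) = 57.6 / 58.69 = 0.9814 mol.
Since Ni²⁺ + 2 e⁻ → Ni, n(e⁻) passed = 2 × 0.9814 = 1.963 mol.
Cells in series carry the same charge, so the same 1.963 mol of electrons passes through cell 2.
Cr³⁺ + 3 e⁻ → Cr, so n(Cr) = 1.963 / 3 = 0.6543 mol.
m(Cr) = 0.6543 × 52 = 34.0 g.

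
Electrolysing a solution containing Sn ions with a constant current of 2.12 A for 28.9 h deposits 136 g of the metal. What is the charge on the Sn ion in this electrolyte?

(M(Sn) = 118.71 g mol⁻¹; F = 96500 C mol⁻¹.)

Q = I·t = 2.120 A × 104040 s = 220600 C, so n(e⁻) = 220600/96500 = 2.286 mol.
n(Sn) deposited = 136 / 118.71 = 1.146 mol.
Electrons per atom = n(e⁻)/n(Sn) = 2.286 / 1.146 = 2.00 ≈ 2, so the ion is Sn²⁺.

+2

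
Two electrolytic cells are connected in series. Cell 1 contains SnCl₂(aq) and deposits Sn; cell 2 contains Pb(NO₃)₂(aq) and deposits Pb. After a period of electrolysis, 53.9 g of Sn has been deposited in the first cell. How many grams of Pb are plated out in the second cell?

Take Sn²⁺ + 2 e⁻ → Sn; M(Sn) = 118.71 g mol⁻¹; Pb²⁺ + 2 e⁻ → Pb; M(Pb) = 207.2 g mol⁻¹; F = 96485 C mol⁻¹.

94.1 g

n(Sn) = 53.9 / 118.71 = 0.4540 mol.
Since Sn²⁺ + 2 e⁻ → Sn, n(e⁻) passed = 2 × 0.4540 = 0.9081 mol.
Cells in series carry the same charge, so the same 0.9081 mol of electrons passes through cell 2.
Pb²⁺ + 2 e⁻ → Pb, so n(Pb) = 0.9081 / 2 = 0.4540 mol.
m(Pb) = 0.4540 × 207.2 = 94.1 g.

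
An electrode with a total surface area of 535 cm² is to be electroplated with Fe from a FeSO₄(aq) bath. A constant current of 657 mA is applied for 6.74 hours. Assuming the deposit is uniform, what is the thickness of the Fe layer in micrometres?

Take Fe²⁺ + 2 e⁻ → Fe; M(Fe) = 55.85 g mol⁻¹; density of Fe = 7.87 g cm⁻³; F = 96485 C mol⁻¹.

Q = I·t = 0.6570 × 24264 = 15940 C; n(e⁻) = 0.1652 mol.
n(Fe) = n(e⁻)/2 = 0.08261 mol, so m = 0.08261 × 55.85 = 4.614 g.
Volume = m/ρ = 4.614 / 7.87 = 0.5863 cm³.
Thickness = V/A = 0.5863 / 535 = 0.00110 cm = 11.0 μm.

11.0 μm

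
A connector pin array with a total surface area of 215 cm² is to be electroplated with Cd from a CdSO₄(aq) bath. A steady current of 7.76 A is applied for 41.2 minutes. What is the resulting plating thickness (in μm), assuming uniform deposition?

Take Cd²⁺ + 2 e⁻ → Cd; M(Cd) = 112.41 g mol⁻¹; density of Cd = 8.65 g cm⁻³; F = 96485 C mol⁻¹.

60.1 μm

Q = I·t = 7.760 × 2472.0 = 19180 C; n(e⁻) = 0.1988 mol.
n(Cd) = n(e⁻)/2 = 0.09941 mol, so m = 0.09941 × 112.41 = 11.17 g.
Volume = m/ρ = 11.17 / 8.65 = 1.292 cm³.
Thickness = V/A = 1.292 / 215 = 0.00601 cm = 60.1 μm.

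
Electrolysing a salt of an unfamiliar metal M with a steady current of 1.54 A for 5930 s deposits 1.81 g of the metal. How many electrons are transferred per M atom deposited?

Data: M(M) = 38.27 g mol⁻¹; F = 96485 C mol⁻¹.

2

Q = I·t = 1.540 A × 5930.0 s = 9132 C, so n(e⁻) = 9132/96485 = 0.09465 mol.
n(M) deposited = 1.81 / 38.27 = 0.04730 mol.
Electrons per atom = n(e⁻)/n(M) = 0.09465 / 0.04730 = 2.00 ≈ 2, so the ion is M²⁺.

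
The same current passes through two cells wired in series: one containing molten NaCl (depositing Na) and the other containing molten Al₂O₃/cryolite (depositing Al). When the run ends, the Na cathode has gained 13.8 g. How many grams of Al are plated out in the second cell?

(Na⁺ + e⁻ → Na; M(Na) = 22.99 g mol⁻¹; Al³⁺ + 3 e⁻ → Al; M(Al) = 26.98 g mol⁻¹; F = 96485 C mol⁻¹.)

5.40 g

n(Na) = 13.8 / 22.99 = 0.6003 mol.
Since Na⁺ + e⁻ → Na, n(e⁻) passed = 1 × 0.6003 = 0.6003 mol.
Cells in series carry the same charge, so the same 0.6003 mol of electrons passes through cell 2.
Al³⁺ + 3 e⁻ → Al, so n(Al) = 0.6003 / 3 = 0.2001 mol.
m(Al) = 0.2001 × 26.98 = 5.40 g.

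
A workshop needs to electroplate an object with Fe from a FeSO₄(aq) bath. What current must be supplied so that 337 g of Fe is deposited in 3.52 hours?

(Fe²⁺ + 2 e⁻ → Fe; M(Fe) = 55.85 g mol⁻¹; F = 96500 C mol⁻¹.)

n(Fe) = 337 / 55.85 = 6.034 mol.
n(e⁻) = 2 × 6.034 = 12.07 mol.
Q = n(e⁻)·F = 12.07 × 96500 = 1165000 C.
I = Q/t = 1165000 / 12672 s = 91.9 A.

91.9 A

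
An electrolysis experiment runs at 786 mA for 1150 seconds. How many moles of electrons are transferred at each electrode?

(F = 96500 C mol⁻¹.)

Q = I·t = 0.7860 A × 1150.0 s = 903.9 C.
n(e⁻) = Q/F = 903.9 / 96500 = 0.00937 mol.

0.00937 mol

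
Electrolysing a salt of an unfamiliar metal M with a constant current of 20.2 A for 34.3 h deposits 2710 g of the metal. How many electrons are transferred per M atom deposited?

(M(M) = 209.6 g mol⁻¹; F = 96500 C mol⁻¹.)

2

Q = I·t = 20.20 A × 123480 s = 2494000 C, so n(e⁻) = 2494000/96500 = 25.85 mol.
n(M) deposited = 2710 / 209.6 = 12.93 mol.
Electrons per atom = n(e⁻)/n(M) = 25.85 / 12.93 = 2.00 ≈ 2, so the ion is M²⁺.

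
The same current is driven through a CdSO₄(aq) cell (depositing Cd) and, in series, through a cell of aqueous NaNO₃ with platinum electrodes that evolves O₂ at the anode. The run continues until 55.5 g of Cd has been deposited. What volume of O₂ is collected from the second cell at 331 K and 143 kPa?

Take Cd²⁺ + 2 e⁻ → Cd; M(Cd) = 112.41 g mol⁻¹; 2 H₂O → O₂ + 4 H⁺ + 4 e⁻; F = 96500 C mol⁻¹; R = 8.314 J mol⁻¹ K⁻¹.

n(Cd) = 55.5 / 112.41 = 0.4937 mol, so n(e⁻) = 2 × 0.4937 = 0.9875 mol.
The cells are in series, so the same 0.9875 mol of electrons passes through the second cell.
2 H₂O → O₂ + 4 H⁺ + 4 e⁻ — 4 mol e⁻ per mol O₂, so n(O₂) = 0.9875/4 = 0.2469 mol.
V = nRT/P = (0.2469 × 8.314 × 331) / (143 × 10³) = 0.00475 m³ = 4.75 L.

4.75 L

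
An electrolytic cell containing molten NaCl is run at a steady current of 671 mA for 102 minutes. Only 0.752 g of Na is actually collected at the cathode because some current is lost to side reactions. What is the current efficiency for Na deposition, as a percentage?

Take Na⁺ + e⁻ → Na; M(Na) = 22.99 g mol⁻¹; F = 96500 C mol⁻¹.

Q = I·t = 0.6710 × 6120.0 = 4107 C; n(e⁻) = 4107/96500 = 0.04255 mol.
Theoretical n(Na) = n(e⁻)/1 = 0.04255 mol, i.e. m_theo = 0.04255 × 22.99 = 0.9783 g.
Efficiency = m_actual / m_theo = 0.752 / 0.9783 = 76.9 %.

76.9 %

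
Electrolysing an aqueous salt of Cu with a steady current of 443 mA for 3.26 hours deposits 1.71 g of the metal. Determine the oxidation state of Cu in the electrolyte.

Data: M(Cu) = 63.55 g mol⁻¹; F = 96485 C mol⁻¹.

+2

Q = I·t = 0.4430 A × 11736 s = 5199 C, so n(e⁻) = 5199/96485 = 0.05388 mol.
n(Cu) deposited = 1.71 / 63.55 = 0.02691 mol.
Electrons per atom = n(e⁻)/n(Cu) = 0.05388 / 0.02691 = 2.00 ≈ 2, so the ion is Cu²⁺.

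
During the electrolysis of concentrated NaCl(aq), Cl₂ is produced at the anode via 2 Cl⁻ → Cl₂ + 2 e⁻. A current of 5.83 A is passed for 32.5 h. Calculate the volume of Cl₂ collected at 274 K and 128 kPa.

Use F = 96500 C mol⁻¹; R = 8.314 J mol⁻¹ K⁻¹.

Q = I·t = 5.830 A × 117000 s = 682100 C.
n(e⁻) = Q/F = 682100 / 96500 = 7.068 mol.
2 electrons are transferred per Cl₂ molecule, so n(Cl₂) = 7.068 / 2 = 3.534 mol.
V = nRT/P = (3.534 × 8.314 × 274) / (128 × 10³ Pa) = 0.0629 m³ = 62.9 L.

62.9 L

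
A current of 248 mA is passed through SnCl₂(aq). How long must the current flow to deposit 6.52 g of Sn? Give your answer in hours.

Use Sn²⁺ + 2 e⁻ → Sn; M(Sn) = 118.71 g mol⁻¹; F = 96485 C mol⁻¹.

11.9 h

n(Sn) = m/M = 6.52 / 118.71 = 0.05492 mol.
Each Sn atom requires 2 electrons, so n(e⁻) = 2 × 0.05492 = 0.1098 mol.
Q = n(e⁻)·F = 0.1098 × 96485 = 10600 C.
t = Q/I = 10600 / 0.2480 A = 42740 s = 11.9 h.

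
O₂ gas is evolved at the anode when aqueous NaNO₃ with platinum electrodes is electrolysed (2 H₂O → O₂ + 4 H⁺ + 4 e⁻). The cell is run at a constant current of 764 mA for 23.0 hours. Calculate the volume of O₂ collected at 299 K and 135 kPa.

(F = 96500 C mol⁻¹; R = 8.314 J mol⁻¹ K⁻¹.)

Q = I·t = 0.7640 A × 82800 s = 63260 C.
n(e⁻) = Q/F = 63260 / 96500 = 0.6555 mol.
4 electrons are transferred per O₂ molecule, so n(O₂) = 0.6555 / 4 = 0.1639 mol.
V = nRT/P = (0.1639 × 8.314 × 299) / (135 × 10³ Pa) = 0.00302 m³ = 3.02 L.

3.02 L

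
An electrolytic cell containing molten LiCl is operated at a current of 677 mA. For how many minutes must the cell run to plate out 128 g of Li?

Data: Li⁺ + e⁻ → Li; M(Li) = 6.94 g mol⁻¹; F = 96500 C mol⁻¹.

n(Li) = m/M = 128 / 6.94 = 18.44 mol.
Each Li atom requires 1 electron, so n(e⁻) = 1 × 18.44 = 18.44 mol.
Q = n(e⁻)·F = 18.44 × 96500 = 1780000 C.
t = Q/I = 1780000 / 0.6770 A = 2629000 s = 43800 min.

43800 min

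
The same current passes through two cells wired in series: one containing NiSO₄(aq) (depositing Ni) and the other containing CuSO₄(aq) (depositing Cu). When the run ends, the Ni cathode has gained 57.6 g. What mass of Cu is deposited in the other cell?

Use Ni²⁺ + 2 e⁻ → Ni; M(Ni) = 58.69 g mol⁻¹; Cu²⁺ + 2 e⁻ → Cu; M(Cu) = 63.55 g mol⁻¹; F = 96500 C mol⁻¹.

n(Ni) = 57.6 / 58.69 = 0.9814 mol.
Since Ni²⁺ + 2 e⁻ → Ni, n(e⁻) passed = 2 × 0.9814 = 1.963 mol.
Cells in series carry the same charge, so the same 1.963 mol of electrons passes through cell 2.
Cu²⁺ + 2 e⁻ → Cu, so n(Cu) = 1.963 / 2 = 0.9814 mol.
m(Cu) = 0.9814 × 63.55 = 62.4 g.

62.4 g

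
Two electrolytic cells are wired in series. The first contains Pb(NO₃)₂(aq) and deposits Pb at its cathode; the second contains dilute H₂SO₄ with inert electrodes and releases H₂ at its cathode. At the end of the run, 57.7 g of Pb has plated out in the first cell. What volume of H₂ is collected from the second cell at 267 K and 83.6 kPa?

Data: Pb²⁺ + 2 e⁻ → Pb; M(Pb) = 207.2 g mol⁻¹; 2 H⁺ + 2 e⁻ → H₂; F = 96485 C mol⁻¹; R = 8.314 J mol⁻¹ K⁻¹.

n(Pb) = 57.7 / 207.2 = 0.2785 mol, so n(e⁻) = 2 × 0.2785 = 0.5569 mol.
The cells are in series, so the same 0.5569 mol of electrons passes through the second cell.
2 H⁺ + 2 e⁻ → H₂ — 2 mol e⁻ per mol H₂, so n(H₂) = 0.5569/2 = 0.2785 mol.
V = nRT/P = (0.2785 × 8.314 × 267) / (83.6 × 10³) = 0.00739 m³ = 7.39 L.

7.39 L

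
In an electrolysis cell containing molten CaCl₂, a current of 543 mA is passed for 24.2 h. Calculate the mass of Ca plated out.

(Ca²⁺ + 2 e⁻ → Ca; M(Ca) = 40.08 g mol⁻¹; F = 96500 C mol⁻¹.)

9.82 g

Q = I·t = 0.5430 A × 87120 s = 47310 C.
n(e⁻) = Q/F = 47310 / 96500 = 0.4902 mol.
Ca²⁺ + 2 e⁻ → Ca, so n(Ca) = n(e⁻)/2 = 0.2451 mol.
m = n·M = 0.2451 × 40.08 = 9.82 g.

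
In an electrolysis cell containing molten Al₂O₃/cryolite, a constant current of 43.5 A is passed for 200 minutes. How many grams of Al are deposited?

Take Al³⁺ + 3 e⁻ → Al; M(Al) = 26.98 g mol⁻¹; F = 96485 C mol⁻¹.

48.7 g

Q = I·t = 43.50 A × 12000 s = 522000 C.
n(e⁻) = Q/F = 522000 / 96485 = 5.410 mol.
Al³⁺ + 3 e⁻ → Al, so n(Al) = n(e⁻)/3 = 1.803 mol.
m = n·M = 1.803 × 26.98 = 48.7 g.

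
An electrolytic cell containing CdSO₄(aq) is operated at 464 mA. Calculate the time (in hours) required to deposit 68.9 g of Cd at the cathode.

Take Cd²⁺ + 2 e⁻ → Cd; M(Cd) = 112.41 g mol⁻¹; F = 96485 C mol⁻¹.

70.8 h

n(Cd) = m/M = 68.9 / 112.41 = 0.6129 mol.
Each Cd atom requires 2 electrons, so n(e⁻) = 2 × 0.6129 = 1.226 mol.
Q = n(e⁻)·F = 1.226 × 96485 = 118300 C.
t = Q/I = 118300 / 0.4640 A = 254900 s = 70.8 h.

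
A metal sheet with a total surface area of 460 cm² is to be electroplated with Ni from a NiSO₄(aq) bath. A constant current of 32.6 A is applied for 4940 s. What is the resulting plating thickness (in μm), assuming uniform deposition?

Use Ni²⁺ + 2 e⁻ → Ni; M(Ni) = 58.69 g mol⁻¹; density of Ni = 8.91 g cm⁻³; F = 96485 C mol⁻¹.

Q = I·t = 32.60 × 4940.0 = 161000 C; n(e⁻) = 1.669 mol.
n(Ni) = n(e⁻)/2 = 0.8346 mol, so m = 0.8346 × 58.69 = 48.98 g.
Volume = m/ρ = 48.98 / 8.91 = 5.497 cm³.
Thickness = V/A = 5.497 / 460 = 0.0120 cm = 120 μm.

120 μm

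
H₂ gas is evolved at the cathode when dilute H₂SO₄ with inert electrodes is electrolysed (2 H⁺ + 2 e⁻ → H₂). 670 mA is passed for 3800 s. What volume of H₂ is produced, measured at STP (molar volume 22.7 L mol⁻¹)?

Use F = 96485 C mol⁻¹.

0.299 L

Q = I·t = 0.6700 A × 3800.0 s = 2546 C.
n(e⁻) = Q/F = 2546 / 96485 = 0.02639 mol.
2 electrons are transferred per H₂ molecule, so n(H₂) = 0.02639 / 2 = 0.01319 mol.
V = n × V_m = 0.01319 × 22.7 = 0.299 L.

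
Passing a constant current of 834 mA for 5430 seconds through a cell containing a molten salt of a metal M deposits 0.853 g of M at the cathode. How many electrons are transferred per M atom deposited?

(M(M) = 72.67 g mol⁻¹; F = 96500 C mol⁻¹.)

Q = I·t = 0.8340 A × 5430.0 s = 4529 C, so n(e⁻) = 4529/96500 = 0.04693 mol.
n(M) deposited = 0.853 / 72.67 = 0.01174 mol.
Electrons per atom = n(e⁻)/n(M) = 0.04693 / 0.01174 = 4.00 ≈ 4, so the ion is M⁴⁺.

4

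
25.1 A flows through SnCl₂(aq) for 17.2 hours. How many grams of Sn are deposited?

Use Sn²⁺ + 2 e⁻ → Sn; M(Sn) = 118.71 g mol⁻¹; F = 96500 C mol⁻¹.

Q = I·t = 25.10 A × 61920 s = 1554000 C.
n(e⁻) = Q/F = 1554000 / 96500 = 16.11 mol.
Sn²⁺ + 2 e⁻ → Sn, so n(Sn) = n(e⁻)/2 = 8.053 mol.
m = n·M = 8.053 × 118.71 = 956 g.

956 g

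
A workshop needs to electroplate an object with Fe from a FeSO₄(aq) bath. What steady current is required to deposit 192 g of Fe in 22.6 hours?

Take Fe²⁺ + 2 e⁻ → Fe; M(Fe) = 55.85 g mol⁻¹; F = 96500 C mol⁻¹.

n(Fe) = 192 / 55.85 = 3.438 mol.
n(e⁻) = 2 × 3.438 = 6.876 mol.
Q = n(e⁻)·F = 6.876 × 96500 = 663500 C.
I = Q/t = 663500 / 81360 s = 8.16 A.

8.16 A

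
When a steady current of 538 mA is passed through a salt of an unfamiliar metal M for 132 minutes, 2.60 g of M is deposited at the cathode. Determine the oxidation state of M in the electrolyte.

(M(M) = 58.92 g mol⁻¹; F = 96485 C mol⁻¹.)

+1

Q = I·t = 0.5380 A × 7920.0 s = 4261 C, so n(e⁻) = 4261/96485 = 0.04416 mol.
n(M) deposited = 2.60 / 58.92 = 0.04413 mol.
Electrons per atom = n(e⁻)/n(M) = 0.04416 / 0.04413 = 1.00 ≈ 1, so the ion is M⁺.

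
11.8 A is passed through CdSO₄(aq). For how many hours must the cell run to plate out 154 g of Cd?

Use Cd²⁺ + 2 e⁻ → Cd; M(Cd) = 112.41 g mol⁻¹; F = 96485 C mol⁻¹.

n(Cd) = m/M = 154 / 112.41 = 1.370 mol.
Each Cd atom requires 2 electrons, so n(e⁻) = 2 × 1.370 = 2.740 mol.
Q = n(e⁻)·F = 2.740 × 96485 = 264400 C.
t = Q/I = 264400 / 11.80 A = 22400 s = 6.22 h.

6.22 h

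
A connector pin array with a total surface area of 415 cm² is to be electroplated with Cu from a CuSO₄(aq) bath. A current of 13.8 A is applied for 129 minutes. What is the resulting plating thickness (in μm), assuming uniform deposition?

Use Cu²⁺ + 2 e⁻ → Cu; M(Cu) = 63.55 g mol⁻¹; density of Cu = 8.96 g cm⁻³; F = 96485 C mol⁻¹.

94.6 μm

Q = I·t = 13.80 × 7740.0 = 106800 C; n(e⁻) = 1.107 mol.
n(Cu) = n(e⁻)/2 = 0.5535 mol, so m = 0.5535 × 63.55 = 35.18 g.
Volume = m/ρ = 35.18 / 8.96 = 3.926 cm³.
Thickness = V/A = 3.926 / 415 = 0.00946 cm = 94.6 μm.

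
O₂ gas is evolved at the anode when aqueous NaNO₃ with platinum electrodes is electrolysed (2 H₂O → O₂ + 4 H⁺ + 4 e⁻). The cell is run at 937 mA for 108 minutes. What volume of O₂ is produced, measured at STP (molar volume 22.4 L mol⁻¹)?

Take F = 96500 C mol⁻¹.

Q = I·t = 0.9370 A × 6480.0 s = 6072 C.
n(e⁻) = Q/F = 6072 / 96500 = 0.06292 mol.
4 electrons are transferred per O₂ molecule, so n(O₂) = 0.06292 / 4 = 0.01573 mol.
V = n × V_m = 0.01573 × 22.4 = 0.352 L.

0.352 L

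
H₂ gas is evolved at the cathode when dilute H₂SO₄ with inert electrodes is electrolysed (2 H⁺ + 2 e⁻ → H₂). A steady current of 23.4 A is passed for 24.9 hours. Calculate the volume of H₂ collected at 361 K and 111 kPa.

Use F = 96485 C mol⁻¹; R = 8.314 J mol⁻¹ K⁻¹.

294 L

Q = I·t = 23.40 A × 89640 s = 2098000 C.
n(e⁻) = Q/F = 2098000 / 96485 = 21.74 mol.
2 electrons are transferred per H₂ molecule, so n(H₂) = 21.74 / 2 = 10.87 mol.
V = nRT/P = (10.87 × 8.314 × 361) / (111 × 10³ Pa) = 0.294 m³ = 294 L.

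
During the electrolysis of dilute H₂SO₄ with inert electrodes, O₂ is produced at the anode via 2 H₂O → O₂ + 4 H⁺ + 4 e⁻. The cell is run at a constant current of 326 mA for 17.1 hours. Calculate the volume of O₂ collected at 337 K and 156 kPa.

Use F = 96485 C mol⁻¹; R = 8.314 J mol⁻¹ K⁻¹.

Q = I·t = 0.3260 A × 61560 s = 20070 C.
n(e⁻) = Q/F = 20070 / 96485 = 0.2080 mol.
4 electrons are transferred per O₂ molecule, so n(O₂) = 0.2080 / 4 = 0.05200 mol.
V = nRT/P = (0.05200 × 8.314 × 337) / (156 × 10³ Pa) = 9.34 × 10⁻⁴ m³ = 0.934 L.

0.934 L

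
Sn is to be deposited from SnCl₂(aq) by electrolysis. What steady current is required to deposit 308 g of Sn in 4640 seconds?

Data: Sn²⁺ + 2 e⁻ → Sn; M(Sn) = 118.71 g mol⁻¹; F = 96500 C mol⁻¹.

108 A

n(Sn) = 308 / 118.71 = 2.595 mol.
n(e⁻) = 2 × 2.595 = 5.189 mol.
Q = n(e⁻)·F = 5.189 × 96500 = 500700 C.
I = Q/t = 500700 / 4640.0 s = 108 A.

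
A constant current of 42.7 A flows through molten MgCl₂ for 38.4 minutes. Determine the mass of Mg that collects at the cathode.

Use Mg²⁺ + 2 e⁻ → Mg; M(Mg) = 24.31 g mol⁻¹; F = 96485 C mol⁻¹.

12.4 g

Q = I·t = 42.70 A × 2304.0 s = 98380 C.
n(e⁻) = Q/F = 98380 / 96485 = 1.020 mol.
Mg²⁺ + 2 e⁻ → Mg, so n(Mg) = n(e⁻)/2 = 0.5098 mol.
m = n·M = 0.5098 × 24.31 = 12.4 g.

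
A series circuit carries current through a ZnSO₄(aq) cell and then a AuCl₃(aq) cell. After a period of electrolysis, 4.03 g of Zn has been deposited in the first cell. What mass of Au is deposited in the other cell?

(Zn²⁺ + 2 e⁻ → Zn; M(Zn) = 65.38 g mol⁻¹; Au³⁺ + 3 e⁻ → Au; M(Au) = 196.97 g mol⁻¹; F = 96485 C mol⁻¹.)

n(Zn) = 4.03 / 65.38 = 0.06164 mol.
Since Zn²⁺ + 2 e⁻ → Zn, n(e⁻) passed = 2 × 0.06164 = 0.1233 mol.
Cells in series carry the same charge, so the same 0.1233 mol of electrons passes through cell 2.
Au³⁺ + 3 e⁻ → Au, so n(Au) = 0.1233 / 3 = 0.04109 mol.
m(Au) = 0.04109 × 196.97 = 8.09 g.

8.09 g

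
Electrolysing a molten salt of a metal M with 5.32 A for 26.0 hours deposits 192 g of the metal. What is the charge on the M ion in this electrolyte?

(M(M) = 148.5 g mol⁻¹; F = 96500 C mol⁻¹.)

Q = I·t = 5.320 A × 93600 s = 498000 C, so n(e⁻) = 498000/96500 = 5.160 mol.
n(M) deposited = 192 / 148.5 = 1.293 mol.
Electrons per atom = n(e⁻)/n(M) = 5.160 / 1.293 = 3.99 ≈ 4, so the ion is M⁴⁺.

+4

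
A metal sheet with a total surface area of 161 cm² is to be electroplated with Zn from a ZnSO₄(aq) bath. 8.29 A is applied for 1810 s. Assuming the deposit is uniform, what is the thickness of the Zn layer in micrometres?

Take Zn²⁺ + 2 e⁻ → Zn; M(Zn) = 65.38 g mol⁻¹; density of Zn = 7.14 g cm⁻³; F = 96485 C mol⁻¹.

Q = I·t = 8.290 × 1810.0 = 15000 C; n(e⁻) = 0.1555 mol.
n(Zn) = n(e⁻)/2 = 0.07776 mol, so m = 0.07776 × 65.38 = 5.084 g.
Volume = m/ρ = 5.084 / 7.14 = 0.7120 cm³.
Thickness = V/A = 0.7120 / 161 = 0.00442 cm = 44.2 μm.

44.2 μm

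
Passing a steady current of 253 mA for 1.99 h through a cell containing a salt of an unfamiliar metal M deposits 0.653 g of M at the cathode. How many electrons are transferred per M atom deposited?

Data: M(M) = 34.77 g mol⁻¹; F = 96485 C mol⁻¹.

1

Q = I·t = 0.2530 A × 7164.0 s = 1812 C, so n(e⁻) = 1812/96485 = 0.01879 mol.
n(M) deposited = 0.653 / 34.77 = 0.01878 mol.
Electrons per atom = n(e⁻)/n(M) = 0.01879 / 0.01878 = 1.00 ≈ 1, so the ion is M⁺.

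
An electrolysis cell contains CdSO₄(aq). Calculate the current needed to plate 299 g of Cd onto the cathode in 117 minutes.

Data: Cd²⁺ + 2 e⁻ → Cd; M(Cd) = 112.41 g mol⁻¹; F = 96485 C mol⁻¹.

73.1 A

n(Cd) = 299 / 112.41 = 2.660 mol.
n(e⁻) = 2 × 2.660 = 5.320 mol.
Q = n(e⁻)·F = 5.320 × 96485 = 513300 C.
I = Q/t = 513300 / 7020.0 s = 73.1 A.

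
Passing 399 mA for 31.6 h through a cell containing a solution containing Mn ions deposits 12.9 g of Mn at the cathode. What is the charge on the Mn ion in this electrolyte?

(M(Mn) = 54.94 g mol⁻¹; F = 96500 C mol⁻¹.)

Q = I·t = 0.3990 A × 113760 s = 45390 C, so n(e⁻) = 45390/96500 = 0.4704 mol.
n(Mn) deposited = 12.9 / 54.94 = 0.2348 mol.
Electrons per atom = n(e⁻)/n(Mn) = 0.4704 / 0.2348 = 2.00 ≈ 2, so the ion is Mn²⁺.

+2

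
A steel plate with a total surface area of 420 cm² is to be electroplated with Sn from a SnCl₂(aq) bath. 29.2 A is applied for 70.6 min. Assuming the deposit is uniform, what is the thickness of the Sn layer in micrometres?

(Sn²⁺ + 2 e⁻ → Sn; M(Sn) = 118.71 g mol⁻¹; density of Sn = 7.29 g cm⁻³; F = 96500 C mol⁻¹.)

Q = I·t = 29.20 × 4236.0 = 123700 C; n(e⁻) = 1.282 mol.
n(Sn) = n(e⁻)/2 = 0.6409 mol, so m = 0.6409 × 118.71 = 76.08 g.
Volume = m/ρ = 76.08 / 7.29 = 10.44 cm³.
Thickness = V/A = 10.44 / 420 = 0.0248 cm = 248 μm.

248 μm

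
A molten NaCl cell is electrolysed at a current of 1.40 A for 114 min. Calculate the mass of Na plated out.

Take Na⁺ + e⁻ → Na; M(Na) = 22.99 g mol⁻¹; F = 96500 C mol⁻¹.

Q = I·t = 1.400 A × 6840.0 s = 9576 C.
n(e⁻) = Q/F = 9576 / 96500 = 0.09923 mol.
Na⁺ + e⁻ → Na, so n(Na) = n(e⁻)/1 = 0.09923 mol.
m = n·M = 0.09923 × 22.99 = 2.28 g.

2.28 g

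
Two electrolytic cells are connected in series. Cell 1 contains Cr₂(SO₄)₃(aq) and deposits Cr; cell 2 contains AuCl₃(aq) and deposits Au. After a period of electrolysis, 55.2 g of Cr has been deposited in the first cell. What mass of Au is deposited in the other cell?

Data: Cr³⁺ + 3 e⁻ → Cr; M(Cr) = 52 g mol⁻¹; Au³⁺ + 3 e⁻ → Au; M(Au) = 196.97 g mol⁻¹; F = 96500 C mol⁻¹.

209 g

n(Cr) = 55.2 / 52 = 1.062 mol.
Since Cr³⁺ + 3 e⁻ → Cr, n(e⁻) passed = 3 × 1.062 = 3.185 mol.
Cells in series carry the same charge, so the same 3.185 mol of electrons passes through cell 2.
Au³⁺ + 3 e⁻ → Au, so n(Au) = 3.185 / 3 = 1.062 mol.
m(Au) = 1.062 × 196.97 = 209 g.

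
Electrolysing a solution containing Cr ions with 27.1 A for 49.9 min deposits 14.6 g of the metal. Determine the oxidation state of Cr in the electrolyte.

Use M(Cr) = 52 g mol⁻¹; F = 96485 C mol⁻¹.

+3

Q = I·t = 27.10 A × 2994.0 s = 81140 C, so n(e⁻) = 81140/96485 = 0.8409 mol.
n(Cr) deposited = 14.6 / 52 = 0.2808 mol.
Electrons per atom = n(e⁻)/n(Cr) = 0.8409 / 0.2808 = 3.00 ≈ 3, so the ion is Cr³⁺.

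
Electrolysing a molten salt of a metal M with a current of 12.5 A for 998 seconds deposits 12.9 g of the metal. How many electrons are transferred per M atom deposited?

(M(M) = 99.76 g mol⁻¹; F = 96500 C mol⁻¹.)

Q = I·t = 12.50 A × 998.00 s = 12480 C, so n(e⁻) = 12480/96500 = 0.1293 mol.
n(M) deposited = 12.9 / 99.76 = 0.1293 mol.
Electrons per atom = n(e⁻)/n(M) = 0.1293 / 0.1293 = 1.00 ≈ 1, so the ion is M⁺.

1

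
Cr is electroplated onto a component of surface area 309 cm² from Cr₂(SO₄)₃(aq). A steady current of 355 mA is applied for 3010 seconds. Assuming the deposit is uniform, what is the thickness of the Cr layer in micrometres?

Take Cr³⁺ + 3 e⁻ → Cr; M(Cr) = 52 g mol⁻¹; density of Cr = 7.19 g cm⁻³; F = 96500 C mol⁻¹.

Q = I·t = 0.3550 × 3010.0 = 1069 C; n(e⁻) = 0.01107 mol.
n(Cr) = n(e⁻)/3 = 0.003691 mol, so m = 0.003691 × 52 = 0.1919 g.
Volume = m/ρ = 0.1919 / 7.19 = 0.02669 cm³.
Thickness = V/A = 0.02669 / 309 = 8.64 × 10⁻⁵ cm = 0.864 μm.

0.864 μm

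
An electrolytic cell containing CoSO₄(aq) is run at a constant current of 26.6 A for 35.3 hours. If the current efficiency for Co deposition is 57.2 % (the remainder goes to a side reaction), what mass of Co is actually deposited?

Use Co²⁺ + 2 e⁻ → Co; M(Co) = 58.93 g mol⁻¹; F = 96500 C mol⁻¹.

Q = I·t = 26.60 × 127080 = 3380000 C.
n(e⁻) = 3380000/96500 = 35.03 mol; theoretically n(Co) = 35.03/2 = 17.51 mol, m_theo = 1032 g.
At 57.2 % efficiency, m_actual = 0.572 × 1032 = 590 g.

590 g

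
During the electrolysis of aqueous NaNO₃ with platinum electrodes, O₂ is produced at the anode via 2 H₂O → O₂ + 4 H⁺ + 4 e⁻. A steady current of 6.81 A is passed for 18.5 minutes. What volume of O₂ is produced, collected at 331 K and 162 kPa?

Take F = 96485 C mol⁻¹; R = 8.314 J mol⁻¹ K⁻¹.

Q = I·t = 6.810 A × 1110.0 s = 7559 C.
n(e⁻) = Q/F = 7559 / 96485 = 0.07834 mol.
4 electrons are transferred per O₂ molecule, so n(O₂) = 0.07834 / 4 = 0.01959 mol.
V = nRT/P = (0.01959 × 8.314 × 331) / (162 × 10³ Pa) = 3.33 × 10⁻⁴ m³ = 0.333 L.

0.333 L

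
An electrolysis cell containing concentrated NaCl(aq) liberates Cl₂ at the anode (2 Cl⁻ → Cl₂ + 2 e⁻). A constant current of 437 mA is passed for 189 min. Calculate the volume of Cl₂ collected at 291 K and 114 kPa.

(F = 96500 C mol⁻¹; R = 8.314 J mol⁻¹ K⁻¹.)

0.545 L

Q = I·t = 0.4370 A × 11340 s = 4956 C.
n(e⁻) = Q/F = 4956 / 96500 = 0.05135 mol.
2 electrons are transferred per Cl₂ molecule, so n(Cl₂) = 0.05135 / 2 = 0.02568 mol.
V = nRT/P = (0.02568 × 8.314 × 291) / (114 × 10³ Pa) = 5.45 × 10⁻⁴ m³ = 0.545 L.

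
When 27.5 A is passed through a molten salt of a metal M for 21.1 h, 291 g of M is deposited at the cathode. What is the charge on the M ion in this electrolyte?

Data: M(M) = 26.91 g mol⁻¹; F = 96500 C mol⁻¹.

+2

Q = I·t = 27.50 A × 75960 s = 2089000 C, so n(e⁻) = 2089000/96500 = 21.65 mol.
n(M) deposited = 291 / 26.91 = 10.81 mol.
Electrons per atom = n(e⁻)/n(M) = 21.65 / 10.81 = 2.00 ≈ 2, so the ion is M²⁺.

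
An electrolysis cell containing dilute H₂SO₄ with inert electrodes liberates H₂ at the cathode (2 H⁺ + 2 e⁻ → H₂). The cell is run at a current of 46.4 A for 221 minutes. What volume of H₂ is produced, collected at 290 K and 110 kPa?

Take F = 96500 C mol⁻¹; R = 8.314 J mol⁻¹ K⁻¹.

Q = I·t = 46.40 A × 13260 s = 615300 C.
n(e⁻) = Q/F = 615300 / 96500 = 6.376 mol.
2 electrons are transferred per H₂ molecule, so n(H₂) = 6.376 / 2 = 3.188 mol.
V = nRT/P = (3.188 × 8.314 × 290) / (110 × 10³ Pa) = 0.0699 m³ = 69.9 L.

69.9 L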